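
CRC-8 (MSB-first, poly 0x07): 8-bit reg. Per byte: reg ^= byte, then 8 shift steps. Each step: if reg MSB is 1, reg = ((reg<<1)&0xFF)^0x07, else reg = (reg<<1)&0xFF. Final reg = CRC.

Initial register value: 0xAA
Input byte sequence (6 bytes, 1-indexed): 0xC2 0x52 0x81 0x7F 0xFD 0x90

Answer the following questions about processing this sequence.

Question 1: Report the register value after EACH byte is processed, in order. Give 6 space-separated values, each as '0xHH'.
0x1F 0xE4 0x3C 0xCE 0x99 0x3F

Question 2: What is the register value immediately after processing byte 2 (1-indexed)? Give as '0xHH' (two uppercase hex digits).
After byte 1 (0xC2): reg=0x1F
After byte 2 (0x52): reg=0xE4

Answer: 0xE4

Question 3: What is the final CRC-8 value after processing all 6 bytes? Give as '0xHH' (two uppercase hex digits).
Answer: 0x3F

Derivation:
After byte 1 (0xC2): reg=0x1F
After byte 2 (0x52): reg=0xE4
After byte 3 (0x81): reg=0x3C
After byte 4 (0x7F): reg=0xCE
After byte 5 (0xFD): reg=0x99
After byte 6 (0x90): reg=0x3F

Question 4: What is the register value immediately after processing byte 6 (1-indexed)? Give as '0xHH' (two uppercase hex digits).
Answer: 0x3F

Derivation:
After byte 1 (0xC2): reg=0x1F
After byte 2 (0x52): reg=0xE4
After byte 3 (0x81): reg=0x3C
After byte 4 (0x7F): reg=0xCE
After byte 5 (0xFD): reg=0x99
After byte 6 (0x90): reg=0x3F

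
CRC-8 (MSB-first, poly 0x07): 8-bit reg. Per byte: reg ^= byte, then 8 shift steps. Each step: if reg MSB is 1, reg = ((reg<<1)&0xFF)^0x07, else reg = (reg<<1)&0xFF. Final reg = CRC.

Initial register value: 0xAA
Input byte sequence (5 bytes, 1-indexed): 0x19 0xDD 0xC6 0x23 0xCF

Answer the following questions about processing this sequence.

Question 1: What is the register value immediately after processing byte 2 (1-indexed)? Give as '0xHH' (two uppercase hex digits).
After byte 1 (0x19): reg=0x10
After byte 2 (0xDD): reg=0x6D

Answer: 0x6D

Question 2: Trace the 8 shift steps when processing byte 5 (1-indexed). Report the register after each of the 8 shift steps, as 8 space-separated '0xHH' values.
Answer: 0x55 0xAA 0x53 0xA6 0x4B 0x96 0x2B 0x56

Derivation:
After byte 1 (0x19): reg=0x10
After byte 2 (0xDD): reg=0x6D
After byte 3 (0xC6): reg=0x58
After byte 4 (0x23): reg=0x66
Register before byte 5: 0x66
After XOR with byte 0xCF: 0xA9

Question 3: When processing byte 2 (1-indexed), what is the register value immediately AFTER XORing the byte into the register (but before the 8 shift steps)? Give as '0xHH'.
Register before byte 2: 0x10
Byte 2: 0xDD
0x10 XOR 0xDD = 0xCD

Answer: 0xCD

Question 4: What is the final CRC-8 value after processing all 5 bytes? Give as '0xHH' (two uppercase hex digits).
Answer: 0x56

Derivation:
After byte 1 (0x19): reg=0x10
After byte 2 (0xDD): reg=0x6D
After byte 3 (0xC6): reg=0x58
After byte 4 (0x23): reg=0x66
After byte 5 (0xCF): reg=0x56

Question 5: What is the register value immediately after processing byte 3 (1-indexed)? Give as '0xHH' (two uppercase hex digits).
Answer: 0x58

Derivation:
After byte 1 (0x19): reg=0x10
After byte 2 (0xDD): reg=0x6D
After byte 3 (0xC6): reg=0x58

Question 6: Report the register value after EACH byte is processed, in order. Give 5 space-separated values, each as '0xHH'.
0x10 0x6D 0x58 0x66 0x56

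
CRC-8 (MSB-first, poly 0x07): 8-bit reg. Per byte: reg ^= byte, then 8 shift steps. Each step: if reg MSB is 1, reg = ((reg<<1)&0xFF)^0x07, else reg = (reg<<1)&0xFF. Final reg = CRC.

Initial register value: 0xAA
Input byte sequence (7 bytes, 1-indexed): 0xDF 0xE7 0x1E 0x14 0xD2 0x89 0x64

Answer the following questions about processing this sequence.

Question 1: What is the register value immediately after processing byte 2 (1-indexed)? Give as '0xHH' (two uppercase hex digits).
After byte 1 (0xDF): reg=0x4C
After byte 2 (0xE7): reg=0x58

Answer: 0x58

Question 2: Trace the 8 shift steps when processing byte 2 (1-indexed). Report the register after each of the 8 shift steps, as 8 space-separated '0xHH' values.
After byte 1 (0xDF): reg=0x4C
Register before byte 2: 0x4C
After XOR with byte 0xE7: 0xAB

Answer: 0x51 0xA2 0x43 0x86 0x0B 0x16 0x2C 0x58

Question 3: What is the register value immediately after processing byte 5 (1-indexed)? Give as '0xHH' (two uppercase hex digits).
Answer: 0xC8

Derivation:
After byte 1 (0xDF): reg=0x4C
After byte 2 (0xE7): reg=0x58
After byte 3 (0x1E): reg=0xD5
After byte 4 (0x14): reg=0x49
After byte 5 (0xD2): reg=0xC8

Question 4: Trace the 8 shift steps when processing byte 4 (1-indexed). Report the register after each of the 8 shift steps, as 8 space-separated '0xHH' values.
Answer: 0x85 0x0D 0x1A 0x34 0x68 0xD0 0xA7 0x49

Derivation:
After byte 1 (0xDF): reg=0x4C
After byte 2 (0xE7): reg=0x58
After byte 3 (0x1E): reg=0xD5
Register before byte 4: 0xD5
After XOR with byte 0x14: 0xC1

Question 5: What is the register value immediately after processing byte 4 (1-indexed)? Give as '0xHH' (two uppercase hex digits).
Answer: 0x49

Derivation:
After byte 1 (0xDF): reg=0x4C
After byte 2 (0xE7): reg=0x58
After byte 3 (0x1E): reg=0xD5
After byte 4 (0x14): reg=0x49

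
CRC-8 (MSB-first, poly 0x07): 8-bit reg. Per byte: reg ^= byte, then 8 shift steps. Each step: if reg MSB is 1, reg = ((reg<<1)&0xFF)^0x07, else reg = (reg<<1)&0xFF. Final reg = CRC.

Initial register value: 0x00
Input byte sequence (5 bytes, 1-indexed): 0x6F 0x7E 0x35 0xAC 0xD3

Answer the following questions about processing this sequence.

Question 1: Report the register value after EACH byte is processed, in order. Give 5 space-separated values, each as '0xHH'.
0x0A 0x4B 0x7D 0x39 0x98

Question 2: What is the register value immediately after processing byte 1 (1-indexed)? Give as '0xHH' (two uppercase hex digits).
After byte 1 (0x6F): reg=0x0A

Answer: 0x0A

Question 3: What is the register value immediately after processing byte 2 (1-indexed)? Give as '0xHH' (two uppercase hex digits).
After byte 1 (0x6F): reg=0x0A
After byte 2 (0x7E): reg=0x4B

Answer: 0x4B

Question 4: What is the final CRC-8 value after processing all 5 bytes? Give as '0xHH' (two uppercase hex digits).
Answer: 0x98

Derivation:
After byte 1 (0x6F): reg=0x0A
After byte 2 (0x7E): reg=0x4B
After byte 3 (0x35): reg=0x7D
After byte 4 (0xAC): reg=0x39
After byte 5 (0xD3): reg=0x98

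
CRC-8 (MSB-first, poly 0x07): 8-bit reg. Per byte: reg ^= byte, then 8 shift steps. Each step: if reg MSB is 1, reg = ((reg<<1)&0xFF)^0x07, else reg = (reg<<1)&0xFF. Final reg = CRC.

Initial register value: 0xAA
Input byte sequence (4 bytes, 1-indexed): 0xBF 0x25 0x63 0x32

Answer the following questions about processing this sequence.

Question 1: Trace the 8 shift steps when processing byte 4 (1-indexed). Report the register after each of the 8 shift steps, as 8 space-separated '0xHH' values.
Answer: 0x25 0x4A 0x94 0x2F 0x5E 0xBC 0x7F 0xFE

Derivation:
After byte 1 (0xBF): reg=0x6B
After byte 2 (0x25): reg=0xED
After byte 3 (0x63): reg=0xA3
Register before byte 4: 0xA3
After XOR with byte 0x32: 0x91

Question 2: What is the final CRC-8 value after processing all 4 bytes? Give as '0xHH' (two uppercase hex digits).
Answer: 0xFE

Derivation:
After byte 1 (0xBF): reg=0x6B
After byte 2 (0x25): reg=0xED
After byte 3 (0x63): reg=0xA3
After byte 4 (0x32): reg=0xFE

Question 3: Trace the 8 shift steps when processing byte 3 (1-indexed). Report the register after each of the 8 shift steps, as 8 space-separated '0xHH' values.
After byte 1 (0xBF): reg=0x6B
After byte 2 (0x25): reg=0xED
Register before byte 3: 0xED
After XOR with byte 0x63: 0x8E

Answer: 0x1B 0x36 0x6C 0xD8 0xB7 0x69 0xD2 0xA3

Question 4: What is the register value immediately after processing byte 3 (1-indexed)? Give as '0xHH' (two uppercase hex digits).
Answer: 0xA3

Derivation:
After byte 1 (0xBF): reg=0x6B
After byte 2 (0x25): reg=0xED
After byte 3 (0x63): reg=0xA3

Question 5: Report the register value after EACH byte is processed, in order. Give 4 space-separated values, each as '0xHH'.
0x6B 0xED 0xA3 0xFE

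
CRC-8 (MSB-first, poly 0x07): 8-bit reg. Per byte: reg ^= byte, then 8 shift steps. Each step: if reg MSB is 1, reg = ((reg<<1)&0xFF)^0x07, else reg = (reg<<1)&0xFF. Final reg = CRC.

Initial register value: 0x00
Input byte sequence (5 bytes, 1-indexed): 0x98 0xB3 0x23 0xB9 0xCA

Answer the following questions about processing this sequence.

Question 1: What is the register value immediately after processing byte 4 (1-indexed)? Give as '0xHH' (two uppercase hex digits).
Answer: 0x06

Derivation:
After byte 1 (0x98): reg=0xC1
After byte 2 (0xB3): reg=0x59
After byte 3 (0x23): reg=0x61
After byte 4 (0xB9): reg=0x06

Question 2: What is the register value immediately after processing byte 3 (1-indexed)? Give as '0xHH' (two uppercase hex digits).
After byte 1 (0x98): reg=0xC1
After byte 2 (0xB3): reg=0x59
After byte 3 (0x23): reg=0x61

Answer: 0x61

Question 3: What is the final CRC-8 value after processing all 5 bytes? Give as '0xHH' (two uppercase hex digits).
Answer: 0x6A

Derivation:
After byte 1 (0x98): reg=0xC1
After byte 2 (0xB3): reg=0x59
After byte 3 (0x23): reg=0x61
After byte 4 (0xB9): reg=0x06
After byte 5 (0xCA): reg=0x6A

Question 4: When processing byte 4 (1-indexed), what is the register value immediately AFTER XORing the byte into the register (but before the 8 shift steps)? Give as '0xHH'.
Answer: 0xD8

Derivation:
Register before byte 4: 0x61
Byte 4: 0xB9
0x61 XOR 0xB9 = 0xD8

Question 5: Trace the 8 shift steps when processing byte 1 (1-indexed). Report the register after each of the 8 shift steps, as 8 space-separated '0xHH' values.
Register before byte 1: 0x00
After XOR with byte 0x98: 0x98

Answer: 0x37 0x6E 0xDC 0xBF 0x79 0xF2 0xE3 0xC1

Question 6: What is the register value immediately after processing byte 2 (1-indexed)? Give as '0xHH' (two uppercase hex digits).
After byte 1 (0x98): reg=0xC1
After byte 2 (0xB3): reg=0x59

Answer: 0x59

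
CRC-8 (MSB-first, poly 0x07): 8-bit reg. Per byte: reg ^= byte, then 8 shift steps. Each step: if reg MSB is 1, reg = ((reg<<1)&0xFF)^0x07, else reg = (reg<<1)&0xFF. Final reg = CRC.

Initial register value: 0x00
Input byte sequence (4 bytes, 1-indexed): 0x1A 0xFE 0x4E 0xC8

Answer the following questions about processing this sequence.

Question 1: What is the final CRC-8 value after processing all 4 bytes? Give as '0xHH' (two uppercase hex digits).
Answer: 0x40

Derivation:
After byte 1 (0x1A): reg=0x46
After byte 2 (0xFE): reg=0x21
After byte 3 (0x4E): reg=0x0A
After byte 4 (0xC8): reg=0x40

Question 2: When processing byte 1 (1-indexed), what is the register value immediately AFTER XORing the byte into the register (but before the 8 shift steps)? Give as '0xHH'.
Register before byte 1: 0x00
Byte 1: 0x1A
0x00 XOR 0x1A = 0x1A

Answer: 0x1A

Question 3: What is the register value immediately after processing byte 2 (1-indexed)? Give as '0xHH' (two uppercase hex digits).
After byte 1 (0x1A): reg=0x46
After byte 2 (0xFE): reg=0x21

Answer: 0x21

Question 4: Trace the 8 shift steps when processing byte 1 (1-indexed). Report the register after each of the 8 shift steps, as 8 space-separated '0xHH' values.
Register before byte 1: 0x00
After XOR with byte 0x1A: 0x1A

Answer: 0x34 0x68 0xD0 0xA7 0x49 0x92 0x23 0x46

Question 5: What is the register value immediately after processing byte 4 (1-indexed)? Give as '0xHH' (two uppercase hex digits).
Answer: 0x40

Derivation:
After byte 1 (0x1A): reg=0x46
After byte 2 (0xFE): reg=0x21
After byte 3 (0x4E): reg=0x0A
After byte 4 (0xC8): reg=0x40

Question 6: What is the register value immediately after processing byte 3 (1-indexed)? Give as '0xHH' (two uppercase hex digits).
Answer: 0x0A

Derivation:
After byte 1 (0x1A): reg=0x46
After byte 2 (0xFE): reg=0x21
After byte 3 (0x4E): reg=0x0A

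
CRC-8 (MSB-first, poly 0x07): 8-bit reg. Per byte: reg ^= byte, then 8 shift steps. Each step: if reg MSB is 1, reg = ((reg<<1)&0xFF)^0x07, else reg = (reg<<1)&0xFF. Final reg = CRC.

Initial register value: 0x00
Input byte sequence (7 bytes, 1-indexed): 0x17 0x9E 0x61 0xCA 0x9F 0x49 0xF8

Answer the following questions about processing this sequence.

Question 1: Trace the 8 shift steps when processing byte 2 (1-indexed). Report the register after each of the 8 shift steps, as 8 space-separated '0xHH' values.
After byte 1 (0x17): reg=0x65
Register before byte 2: 0x65
After XOR with byte 0x9E: 0xFB

Answer: 0xF1 0xE5 0xCD 0x9D 0x3D 0x7A 0xF4 0xEF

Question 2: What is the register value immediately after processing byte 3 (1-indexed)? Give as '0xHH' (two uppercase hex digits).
Answer: 0xA3

Derivation:
After byte 1 (0x17): reg=0x65
After byte 2 (0x9E): reg=0xEF
After byte 3 (0x61): reg=0xA3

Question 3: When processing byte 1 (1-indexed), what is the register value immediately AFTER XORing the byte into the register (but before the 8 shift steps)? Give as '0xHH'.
Answer: 0x17

Derivation:
Register before byte 1: 0x00
Byte 1: 0x17
0x00 XOR 0x17 = 0x17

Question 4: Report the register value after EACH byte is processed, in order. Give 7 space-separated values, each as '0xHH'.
0x65 0xEF 0xA3 0x18 0x9C 0x25 0x1D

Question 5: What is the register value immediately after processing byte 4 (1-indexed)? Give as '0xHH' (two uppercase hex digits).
After byte 1 (0x17): reg=0x65
After byte 2 (0x9E): reg=0xEF
After byte 3 (0x61): reg=0xA3
After byte 4 (0xCA): reg=0x18

Answer: 0x18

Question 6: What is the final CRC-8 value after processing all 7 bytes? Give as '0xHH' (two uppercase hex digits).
After byte 1 (0x17): reg=0x65
After byte 2 (0x9E): reg=0xEF
After byte 3 (0x61): reg=0xA3
After byte 4 (0xCA): reg=0x18
After byte 5 (0x9F): reg=0x9C
After byte 6 (0x49): reg=0x25
After byte 7 (0xF8): reg=0x1D

Answer: 0x1D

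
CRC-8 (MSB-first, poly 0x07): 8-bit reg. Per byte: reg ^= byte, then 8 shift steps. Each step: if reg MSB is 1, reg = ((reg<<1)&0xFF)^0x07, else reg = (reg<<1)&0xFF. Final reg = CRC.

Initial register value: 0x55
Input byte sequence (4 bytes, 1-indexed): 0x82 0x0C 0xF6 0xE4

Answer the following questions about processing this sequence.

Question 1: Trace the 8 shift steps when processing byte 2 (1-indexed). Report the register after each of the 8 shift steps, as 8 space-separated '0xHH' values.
Answer: 0x4E 0x9C 0x3F 0x7E 0xFC 0xFF 0xF9 0xF5

Derivation:
After byte 1 (0x82): reg=0x2B
Register before byte 2: 0x2B
After XOR with byte 0x0C: 0x27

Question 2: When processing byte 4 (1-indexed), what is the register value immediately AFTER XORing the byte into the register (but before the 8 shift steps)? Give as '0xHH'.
Answer: 0xED

Derivation:
Register before byte 4: 0x09
Byte 4: 0xE4
0x09 XOR 0xE4 = 0xED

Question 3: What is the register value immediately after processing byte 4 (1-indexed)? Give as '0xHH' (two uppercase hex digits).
Answer: 0x8D

Derivation:
After byte 1 (0x82): reg=0x2B
After byte 2 (0x0C): reg=0xF5
After byte 3 (0xF6): reg=0x09
After byte 4 (0xE4): reg=0x8D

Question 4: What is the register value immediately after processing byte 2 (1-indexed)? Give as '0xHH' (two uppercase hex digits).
After byte 1 (0x82): reg=0x2B
After byte 2 (0x0C): reg=0xF5

Answer: 0xF5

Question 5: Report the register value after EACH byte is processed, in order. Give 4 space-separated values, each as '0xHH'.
0x2B 0xF5 0x09 0x8D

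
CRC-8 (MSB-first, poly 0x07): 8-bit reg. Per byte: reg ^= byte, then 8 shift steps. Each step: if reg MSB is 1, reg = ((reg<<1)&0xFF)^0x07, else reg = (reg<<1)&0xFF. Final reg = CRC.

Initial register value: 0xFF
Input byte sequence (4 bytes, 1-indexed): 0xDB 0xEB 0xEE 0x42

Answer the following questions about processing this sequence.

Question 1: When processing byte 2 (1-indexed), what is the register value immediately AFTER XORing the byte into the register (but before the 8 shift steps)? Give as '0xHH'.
Register before byte 2: 0xFC
Byte 2: 0xEB
0xFC XOR 0xEB = 0x17

Answer: 0x17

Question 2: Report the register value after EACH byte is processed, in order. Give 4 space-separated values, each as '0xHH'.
0xFC 0x65 0xB8 0xE8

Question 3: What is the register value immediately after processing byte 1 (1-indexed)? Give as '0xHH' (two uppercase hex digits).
After byte 1 (0xDB): reg=0xFC

Answer: 0xFC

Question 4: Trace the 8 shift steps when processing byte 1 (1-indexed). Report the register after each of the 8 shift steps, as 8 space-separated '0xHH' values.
Register before byte 1: 0xFF
After XOR with byte 0xDB: 0x24

Answer: 0x48 0x90 0x27 0x4E 0x9C 0x3F 0x7E 0xFC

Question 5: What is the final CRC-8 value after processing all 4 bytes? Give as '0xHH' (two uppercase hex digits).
Answer: 0xE8

Derivation:
After byte 1 (0xDB): reg=0xFC
After byte 2 (0xEB): reg=0x65
After byte 3 (0xEE): reg=0xB8
After byte 4 (0x42): reg=0xE8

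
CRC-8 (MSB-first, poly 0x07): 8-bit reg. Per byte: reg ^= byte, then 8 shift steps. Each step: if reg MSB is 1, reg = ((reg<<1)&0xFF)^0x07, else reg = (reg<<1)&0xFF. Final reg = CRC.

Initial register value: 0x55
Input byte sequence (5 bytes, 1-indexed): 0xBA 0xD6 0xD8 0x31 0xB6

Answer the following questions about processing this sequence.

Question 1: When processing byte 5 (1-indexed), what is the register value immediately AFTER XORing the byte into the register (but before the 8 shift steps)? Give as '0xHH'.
Answer: 0xD7

Derivation:
Register before byte 5: 0x61
Byte 5: 0xB6
0x61 XOR 0xB6 = 0xD7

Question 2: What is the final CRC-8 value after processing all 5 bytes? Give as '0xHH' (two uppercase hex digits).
After byte 1 (0xBA): reg=0x83
After byte 2 (0xD6): reg=0xAC
After byte 3 (0xD8): reg=0x4B
After byte 4 (0x31): reg=0x61
After byte 5 (0xB6): reg=0x2B

Answer: 0x2B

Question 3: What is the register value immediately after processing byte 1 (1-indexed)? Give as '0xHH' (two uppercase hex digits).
After byte 1 (0xBA): reg=0x83

Answer: 0x83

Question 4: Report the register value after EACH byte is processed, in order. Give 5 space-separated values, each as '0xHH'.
0x83 0xAC 0x4B 0x61 0x2B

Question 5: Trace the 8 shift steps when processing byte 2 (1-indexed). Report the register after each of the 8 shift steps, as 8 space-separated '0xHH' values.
Answer: 0xAA 0x53 0xA6 0x4B 0x96 0x2B 0x56 0xAC

Derivation:
After byte 1 (0xBA): reg=0x83
Register before byte 2: 0x83
After XOR with byte 0xD6: 0x55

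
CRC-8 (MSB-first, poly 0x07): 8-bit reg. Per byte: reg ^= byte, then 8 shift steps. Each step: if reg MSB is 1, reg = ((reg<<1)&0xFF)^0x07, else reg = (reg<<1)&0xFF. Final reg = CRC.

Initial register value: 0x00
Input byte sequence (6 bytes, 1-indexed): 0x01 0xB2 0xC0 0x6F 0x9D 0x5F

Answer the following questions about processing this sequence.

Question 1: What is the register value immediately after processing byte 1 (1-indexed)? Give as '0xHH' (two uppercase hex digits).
Answer: 0x07

Derivation:
After byte 1 (0x01): reg=0x07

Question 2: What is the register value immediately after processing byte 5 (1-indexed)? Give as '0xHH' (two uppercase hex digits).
Answer: 0xB7

Derivation:
After byte 1 (0x01): reg=0x07
After byte 2 (0xB2): reg=0x02
After byte 3 (0xC0): reg=0x40
After byte 4 (0x6F): reg=0xCD
After byte 5 (0x9D): reg=0xB7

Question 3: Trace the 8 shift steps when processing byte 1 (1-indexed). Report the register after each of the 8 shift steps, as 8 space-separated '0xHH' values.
Answer: 0x02 0x04 0x08 0x10 0x20 0x40 0x80 0x07

Derivation:
Register before byte 1: 0x00
After XOR with byte 0x01: 0x01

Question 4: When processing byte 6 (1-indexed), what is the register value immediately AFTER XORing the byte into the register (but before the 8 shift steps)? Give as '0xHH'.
Answer: 0xE8

Derivation:
Register before byte 6: 0xB7
Byte 6: 0x5F
0xB7 XOR 0x5F = 0xE8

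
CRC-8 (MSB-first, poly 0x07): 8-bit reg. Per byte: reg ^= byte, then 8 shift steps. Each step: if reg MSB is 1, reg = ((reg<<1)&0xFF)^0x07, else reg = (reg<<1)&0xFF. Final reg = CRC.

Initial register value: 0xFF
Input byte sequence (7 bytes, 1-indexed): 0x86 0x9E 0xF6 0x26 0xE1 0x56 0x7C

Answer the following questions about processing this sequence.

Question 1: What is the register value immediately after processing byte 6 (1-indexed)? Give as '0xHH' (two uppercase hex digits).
Answer: 0xF8

Derivation:
After byte 1 (0x86): reg=0x68
After byte 2 (0x9E): reg=0xCC
After byte 3 (0xF6): reg=0xA6
After byte 4 (0x26): reg=0x89
After byte 5 (0xE1): reg=0x1F
After byte 6 (0x56): reg=0xF8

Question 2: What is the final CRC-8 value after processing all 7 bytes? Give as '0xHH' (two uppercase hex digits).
Answer: 0x95

Derivation:
After byte 1 (0x86): reg=0x68
After byte 2 (0x9E): reg=0xCC
After byte 3 (0xF6): reg=0xA6
After byte 4 (0x26): reg=0x89
After byte 5 (0xE1): reg=0x1F
After byte 6 (0x56): reg=0xF8
After byte 7 (0x7C): reg=0x95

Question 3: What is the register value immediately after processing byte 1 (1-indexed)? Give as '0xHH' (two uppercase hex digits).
Answer: 0x68

Derivation:
After byte 1 (0x86): reg=0x68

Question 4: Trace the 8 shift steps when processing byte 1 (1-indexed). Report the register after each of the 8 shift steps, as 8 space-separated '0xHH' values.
Register before byte 1: 0xFF
After XOR with byte 0x86: 0x79

Answer: 0xF2 0xE3 0xC1 0x85 0x0D 0x1A 0x34 0x68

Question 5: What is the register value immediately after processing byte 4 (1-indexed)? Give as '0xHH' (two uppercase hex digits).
After byte 1 (0x86): reg=0x68
After byte 2 (0x9E): reg=0xCC
After byte 3 (0xF6): reg=0xA6
After byte 4 (0x26): reg=0x89

Answer: 0x89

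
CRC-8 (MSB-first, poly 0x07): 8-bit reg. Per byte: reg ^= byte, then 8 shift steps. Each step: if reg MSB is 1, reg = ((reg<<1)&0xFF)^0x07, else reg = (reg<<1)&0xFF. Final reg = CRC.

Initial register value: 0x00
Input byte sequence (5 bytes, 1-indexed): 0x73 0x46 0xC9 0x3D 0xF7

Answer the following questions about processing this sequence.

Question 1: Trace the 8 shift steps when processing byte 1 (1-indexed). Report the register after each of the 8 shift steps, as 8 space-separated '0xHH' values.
Answer: 0xE6 0xCB 0x91 0x25 0x4A 0x94 0x2F 0x5E

Derivation:
Register before byte 1: 0x00
After XOR with byte 0x73: 0x73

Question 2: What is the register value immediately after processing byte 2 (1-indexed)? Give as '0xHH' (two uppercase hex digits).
Answer: 0x48

Derivation:
After byte 1 (0x73): reg=0x5E
After byte 2 (0x46): reg=0x48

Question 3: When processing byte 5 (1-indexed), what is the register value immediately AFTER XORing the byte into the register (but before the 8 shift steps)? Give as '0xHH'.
Register before byte 5: 0x10
Byte 5: 0xF7
0x10 XOR 0xF7 = 0xE7

Answer: 0xE7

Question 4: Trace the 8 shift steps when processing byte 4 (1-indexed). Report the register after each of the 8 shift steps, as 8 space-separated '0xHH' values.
Answer: 0x61 0xC2 0x83 0x01 0x02 0x04 0x08 0x10

Derivation:
After byte 1 (0x73): reg=0x5E
After byte 2 (0x46): reg=0x48
After byte 3 (0xC9): reg=0x8E
Register before byte 4: 0x8E
After XOR with byte 0x3D: 0xB3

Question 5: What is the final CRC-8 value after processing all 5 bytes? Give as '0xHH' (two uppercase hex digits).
Answer: 0xBB

Derivation:
After byte 1 (0x73): reg=0x5E
After byte 2 (0x46): reg=0x48
After byte 3 (0xC9): reg=0x8E
After byte 4 (0x3D): reg=0x10
After byte 5 (0xF7): reg=0xBB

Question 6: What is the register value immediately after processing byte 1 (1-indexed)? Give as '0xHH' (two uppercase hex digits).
After byte 1 (0x73): reg=0x5E

Answer: 0x5E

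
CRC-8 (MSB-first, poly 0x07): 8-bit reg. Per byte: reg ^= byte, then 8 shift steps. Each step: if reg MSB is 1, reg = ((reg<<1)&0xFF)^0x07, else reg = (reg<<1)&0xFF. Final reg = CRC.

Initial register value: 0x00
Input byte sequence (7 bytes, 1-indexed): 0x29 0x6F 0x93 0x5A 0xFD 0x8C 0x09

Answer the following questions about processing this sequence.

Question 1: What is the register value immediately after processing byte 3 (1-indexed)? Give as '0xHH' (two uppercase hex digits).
Answer: 0xBF

Derivation:
After byte 1 (0x29): reg=0xDF
After byte 2 (0x6F): reg=0x19
After byte 3 (0x93): reg=0xBF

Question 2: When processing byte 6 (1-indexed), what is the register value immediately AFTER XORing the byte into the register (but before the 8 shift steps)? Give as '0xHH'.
Register before byte 6: 0xFF
Byte 6: 0x8C
0xFF XOR 0x8C = 0x73

Answer: 0x73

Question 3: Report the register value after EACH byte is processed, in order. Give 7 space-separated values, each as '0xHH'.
0xDF 0x19 0xBF 0xB5 0xFF 0x5E 0xA2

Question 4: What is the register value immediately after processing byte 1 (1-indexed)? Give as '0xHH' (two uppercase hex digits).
Answer: 0xDF

Derivation:
After byte 1 (0x29): reg=0xDF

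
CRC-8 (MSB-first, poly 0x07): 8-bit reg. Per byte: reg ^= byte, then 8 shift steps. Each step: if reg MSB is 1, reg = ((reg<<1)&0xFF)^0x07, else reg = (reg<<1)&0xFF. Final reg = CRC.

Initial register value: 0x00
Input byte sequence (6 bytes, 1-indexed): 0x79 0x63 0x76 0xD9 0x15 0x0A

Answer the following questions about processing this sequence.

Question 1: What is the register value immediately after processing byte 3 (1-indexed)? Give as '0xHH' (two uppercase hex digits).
After byte 1 (0x79): reg=0x68
After byte 2 (0x63): reg=0x31
After byte 3 (0x76): reg=0xD2

Answer: 0xD2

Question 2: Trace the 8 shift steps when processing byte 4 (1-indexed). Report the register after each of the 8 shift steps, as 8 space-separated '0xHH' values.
After byte 1 (0x79): reg=0x68
After byte 2 (0x63): reg=0x31
After byte 3 (0x76): reg=0xD2
Register before byte 4: 0xD2
After XOR with byte 0xD9: 0x0B

Answer: 0x16 0x2C 0x58 0xB0 0x67 0xCE 0x9B 0x31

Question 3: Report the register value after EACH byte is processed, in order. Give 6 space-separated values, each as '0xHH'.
0x68 0x31 0xD2 0x31 0xFC 0xCC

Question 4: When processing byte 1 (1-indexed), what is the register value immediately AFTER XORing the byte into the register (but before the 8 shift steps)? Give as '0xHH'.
Register before byte 1: 0x00
Byte 1: 0x79
0x00 XOR 0x79 = 0x79

Answer: 0x79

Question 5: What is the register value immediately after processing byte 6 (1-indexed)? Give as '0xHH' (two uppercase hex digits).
Answer: 0xCC

Derivation:
After byte 1 (0x79): reg=0x68
After byte 2 (0x63): reg=0x31
After byte 3 (0x76): reg=0xD2
After byte 4 (0xD9): reg=0x31
After byte 5 (0x15): reg=0xFC
After byte 6 (0x0A): reg=0xCC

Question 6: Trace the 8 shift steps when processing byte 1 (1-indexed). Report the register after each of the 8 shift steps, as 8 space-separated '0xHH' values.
Answer: 0xF2 0xE3 0xC1 0x85 0x0D 0x1A 0x34 0x68

Derivation:
Register before byte 1: 0x00
After XOR with byte 0x79: 0x79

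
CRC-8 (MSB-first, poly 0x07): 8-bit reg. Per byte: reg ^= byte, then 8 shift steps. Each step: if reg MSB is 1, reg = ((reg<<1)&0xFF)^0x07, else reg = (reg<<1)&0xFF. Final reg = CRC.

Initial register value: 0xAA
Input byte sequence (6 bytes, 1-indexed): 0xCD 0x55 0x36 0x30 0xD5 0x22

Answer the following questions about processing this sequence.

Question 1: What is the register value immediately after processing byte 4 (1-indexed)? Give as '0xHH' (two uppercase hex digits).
After byte 1 (0xCD): reg=0x32
After byte 2 (0x55): reg=0x32
After byte 3 (0x36): reg=0x1C
After byte 4 (0x30): reg=0xC4

Answer: 0xC4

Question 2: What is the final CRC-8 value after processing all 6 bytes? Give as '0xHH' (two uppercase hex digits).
After byte 1 (0xCD): reg=0x32
After byte 2 (0x55): reg=0x32
After byte 3 (0x36): reg=0x1C
After byte 4 (0x30): reg=0xC4
After byte 5 (0xD5): reg=0x77
After byte 6 (0x22): reg=0xAC

Answer: 0xAC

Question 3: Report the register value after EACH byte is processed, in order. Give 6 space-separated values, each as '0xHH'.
0x32 0x32 0x1C 0xC4 0x77 0xAC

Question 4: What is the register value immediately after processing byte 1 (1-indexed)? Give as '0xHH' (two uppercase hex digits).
Answer: 0x32

Derivation:
After byte 1 (0xCD): reg=0x32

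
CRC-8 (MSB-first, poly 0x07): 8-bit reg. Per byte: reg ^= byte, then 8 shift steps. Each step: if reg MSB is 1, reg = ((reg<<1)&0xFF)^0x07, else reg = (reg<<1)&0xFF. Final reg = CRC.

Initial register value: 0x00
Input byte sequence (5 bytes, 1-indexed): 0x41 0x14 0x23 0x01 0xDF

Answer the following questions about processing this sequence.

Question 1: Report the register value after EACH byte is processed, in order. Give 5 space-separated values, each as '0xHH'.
0xC0 0x22 0x07 0x12 0x6D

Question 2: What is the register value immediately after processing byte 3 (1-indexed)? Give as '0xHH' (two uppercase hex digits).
Answer: 0x07

Derivation:
After byte 1 (0x41): reg=0xC0
After byte 2 (0x14): reg=0x22
After byte 3 (0x23): reg=0x07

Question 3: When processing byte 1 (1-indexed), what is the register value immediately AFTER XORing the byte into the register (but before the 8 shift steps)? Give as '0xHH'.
Answer: 0x41

Derivation:
Register before byte 1: 0x00
Byte 1: 0x41
0x00 XOR 0x41 = 0x41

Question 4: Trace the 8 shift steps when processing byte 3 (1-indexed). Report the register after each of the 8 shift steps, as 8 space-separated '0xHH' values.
Answer: 0x02 0x04 0x08 0x10 0x20 0x40 0x80 0x07

Derivation:
After byte 1 (0x41): reg=0xC0
After byte 2 (0x14): reg=0x22
Register before byte 3: 0x22
After XOR with byte 0x23: 0x01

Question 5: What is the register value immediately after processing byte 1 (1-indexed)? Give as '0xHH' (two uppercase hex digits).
Answer: 0xC0

Derivation:
After byte 1 (0x41): reg=0xC0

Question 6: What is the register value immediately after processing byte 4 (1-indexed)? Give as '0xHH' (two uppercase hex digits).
After byte 1 (0x41): reg=0xC0
After byte 2 (0x14): reg=0x22
After byte 3 (0x23): reg=0x07
After byte 4 (0x01): reg=0x12

Answer: 0x12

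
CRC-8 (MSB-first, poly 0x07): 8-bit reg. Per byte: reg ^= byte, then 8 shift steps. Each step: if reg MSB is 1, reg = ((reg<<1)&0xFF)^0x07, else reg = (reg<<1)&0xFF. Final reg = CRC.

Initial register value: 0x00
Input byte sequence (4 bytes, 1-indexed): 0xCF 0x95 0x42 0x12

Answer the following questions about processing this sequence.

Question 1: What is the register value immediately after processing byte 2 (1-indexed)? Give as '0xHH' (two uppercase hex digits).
After byte 1 (0xCF): reg=0x63
After byte 2 (0x95): reg=0xCC

Answer: 0xCC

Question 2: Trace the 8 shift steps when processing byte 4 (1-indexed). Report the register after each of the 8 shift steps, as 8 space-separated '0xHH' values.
After byte 1 (0xCF): reg=0x63
After byte 2 (0x95): reg=0xCC
After byte 3 (0x42): reg=0xA3
Register before byte 4: 0xA3
After XOR with byte 0x12: 0xB1

Answer: 0x65 0xCA 0x93 0x21 0x42 0x84 0x0F 0x1E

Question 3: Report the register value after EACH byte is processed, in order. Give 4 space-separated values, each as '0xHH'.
0x63 0xCC 0xA3 0x1E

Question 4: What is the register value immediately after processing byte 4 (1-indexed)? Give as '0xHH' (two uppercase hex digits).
After byte 1 (0xCF): reg=0x63
After byte 2 (0x95): reg=0xCC
After byte 3 (0x42): reg=0xA3
After byte 4 (0x12): reg=0x1E

Answer: 0x1E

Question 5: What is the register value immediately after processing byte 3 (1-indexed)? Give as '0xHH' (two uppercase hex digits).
After byte 1 (0xCF): reg=0x63
After byte 2 (0x95): reg=0xCC
After byte 3 (0x42): reg=0xA3

Answer: 0xA3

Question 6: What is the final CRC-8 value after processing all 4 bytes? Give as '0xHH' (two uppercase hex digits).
After byte 1 (0xCF): reg=0x63
After byte 2 (0x95): reg=0xCC
After byte 3 (0x42): reg=0xA3
After byte 4 (0x12): reg=0x1E

Answer: 0x1E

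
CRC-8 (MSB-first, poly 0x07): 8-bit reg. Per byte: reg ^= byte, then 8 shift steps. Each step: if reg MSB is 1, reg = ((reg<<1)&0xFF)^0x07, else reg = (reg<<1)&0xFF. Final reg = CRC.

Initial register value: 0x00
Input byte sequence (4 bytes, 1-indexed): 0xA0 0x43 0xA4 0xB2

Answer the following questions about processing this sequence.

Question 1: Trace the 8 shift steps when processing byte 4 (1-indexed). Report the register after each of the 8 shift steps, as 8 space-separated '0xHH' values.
After byte 1 (0xA0): reg=0x69
After byte 2 (0x43): reg=0xD6
After byte 3 (0xA4): reg=0x59
Register before byte 4: 0x59
After XOR with byte 0xB2: 0xEB

Answer: 0xD1 0xA5 0x4D 0x9A 0x33 0x66 0xCC 0x9F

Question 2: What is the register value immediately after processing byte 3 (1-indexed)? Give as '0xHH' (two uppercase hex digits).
After byte 1 (0xA0): reg=0x69
After byte 2 (0x43): reg=0xD6
After byte 3 (0xA4): reg=0x59

Answer: 0x59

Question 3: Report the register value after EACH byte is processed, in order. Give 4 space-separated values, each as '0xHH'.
0x69 0xD6 0x59 0x9F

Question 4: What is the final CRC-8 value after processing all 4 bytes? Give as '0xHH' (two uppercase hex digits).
Answer: 0x9F

Derivation:
After byte 1 (0xA0): reg=0x69
After byte 2 (0x43): reg=0xD6
After byte 3 (0xA4): reg=0x59
After byte 4 (0xB2): reg=0x9F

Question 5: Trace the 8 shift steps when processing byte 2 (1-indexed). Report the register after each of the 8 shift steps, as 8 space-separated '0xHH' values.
Answer: 0x54 0xA8 0x57 0xAE 0x5B 0xB6 0x6B 0xD6

Derivation:
After byte 1 (0xA0): reg=0x69
Register before byte 2: 0x69
After XOR with byte 0x43: 0x2A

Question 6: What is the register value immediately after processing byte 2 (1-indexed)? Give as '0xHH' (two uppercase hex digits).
Answer: 0xD6

Derivation:
After byte 1 (0xA0): reg=0x69
After byte 2 (0x43): reg=0xD6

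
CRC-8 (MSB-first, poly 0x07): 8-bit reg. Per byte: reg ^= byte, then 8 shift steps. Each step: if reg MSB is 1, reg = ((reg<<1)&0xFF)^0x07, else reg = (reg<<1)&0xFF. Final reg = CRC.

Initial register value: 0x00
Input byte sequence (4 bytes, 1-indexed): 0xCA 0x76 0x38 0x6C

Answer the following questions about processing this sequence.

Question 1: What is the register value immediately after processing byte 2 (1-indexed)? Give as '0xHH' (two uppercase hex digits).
Answer: 0x2A

Derivation:
After byte 1 (0xCA): reg=0x78
After byte 2 (0x76): reg=0x2A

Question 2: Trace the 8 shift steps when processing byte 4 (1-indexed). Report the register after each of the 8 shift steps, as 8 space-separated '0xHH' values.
After byte 1 (0xCA): reg=0x78
After byte 2 (0x76): reg=0x2A
After byte 3 (0x38): reg=0x7E
Register before byte 4: 0x7E
After XOR with byte 0x6C: 0x12

Answer: 0x24 0x48 0x90 0x27 0x4E 0x9C 0x3F 0x7E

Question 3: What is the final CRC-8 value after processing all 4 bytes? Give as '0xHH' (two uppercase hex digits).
After byte 1 (0xCA): reg=0x78
After byte 2 (0x76): reg=0x2A
After byte 3 (0x38): reg=0x7E
After byte 4 (0x6C): reg=0x7E

Answer: 0x7E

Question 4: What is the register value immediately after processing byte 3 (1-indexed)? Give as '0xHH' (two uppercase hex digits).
Answer: 0x7E

Derivation:
After byte 1 (0xCA): reg=0x78
After byte 2 (0x76): reg=0x2A
After byte 3 (0x38): reg=0x7E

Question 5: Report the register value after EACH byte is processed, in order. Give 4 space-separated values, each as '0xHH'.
0x78 0x2A 0x7E 0x7E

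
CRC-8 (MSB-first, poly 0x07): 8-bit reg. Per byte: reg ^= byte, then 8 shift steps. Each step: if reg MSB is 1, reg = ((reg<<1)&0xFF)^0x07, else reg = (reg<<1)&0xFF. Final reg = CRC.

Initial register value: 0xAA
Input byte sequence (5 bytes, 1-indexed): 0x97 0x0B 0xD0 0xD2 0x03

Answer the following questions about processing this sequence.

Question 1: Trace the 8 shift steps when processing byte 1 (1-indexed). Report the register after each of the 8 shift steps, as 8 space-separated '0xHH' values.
Register before byte 1: 0xAA
After XOR with byte 0x97: 0x3D

Answer: 0x7A 0xF4 0xEF 0xD9 0xB5 0x6D 0xDA 0xB3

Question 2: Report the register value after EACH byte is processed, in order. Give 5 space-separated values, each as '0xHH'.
0xB3 0x21 0xD9 0x31 0x9E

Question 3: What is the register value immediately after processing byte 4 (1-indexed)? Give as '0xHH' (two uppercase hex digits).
After byte 1 (0x97): reg=0xB3
After byte 2 (0x0B): reg=0x21
After byte 3 (0xD0): reg=0xD9
After byte 4 (0xD2): reg=0x31

Answer: 0x31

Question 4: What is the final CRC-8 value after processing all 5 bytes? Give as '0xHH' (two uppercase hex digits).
After byte 1 (0x97): reg=0xB3
After byte 2 (0x0B): reg=0x21
After byte 3 (0xD0): reg=0xD9
After byte 4 (0xD2): reg=0x31
After byte 5 (0x03): reg=0x9E

Answer: 0x9E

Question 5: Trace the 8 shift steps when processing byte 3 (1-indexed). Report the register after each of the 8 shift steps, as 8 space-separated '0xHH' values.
Answer: 0xE5 0xCD 0x9D 0x3D 0x7A 0xF4 0xEF 0xD9

Derivation:
After byte 1 (0x97): reg=0xB3
After byte 2 (0x0B): reg=0x21
Register before byte 3: 0x21
After XOR with byte 0xD0: 0xF1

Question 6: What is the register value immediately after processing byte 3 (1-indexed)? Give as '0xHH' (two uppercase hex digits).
After byte 1 (0x97): reg=0xB3
After byte 2 (0x0B): reg=0x21
After byte 3 (0xD0): reg=0xD9

Answer: 0xD9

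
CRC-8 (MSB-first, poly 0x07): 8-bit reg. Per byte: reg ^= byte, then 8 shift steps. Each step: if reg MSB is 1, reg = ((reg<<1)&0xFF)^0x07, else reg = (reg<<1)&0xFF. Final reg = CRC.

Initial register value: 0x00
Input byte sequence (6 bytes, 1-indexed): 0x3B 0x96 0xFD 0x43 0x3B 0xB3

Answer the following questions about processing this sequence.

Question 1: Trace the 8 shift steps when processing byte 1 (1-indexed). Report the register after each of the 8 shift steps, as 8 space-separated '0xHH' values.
Answer: 0x76 0xEC 0xDF 0xB9 0x75 0xEA 0xD3 0xA1

Derivation:
Register before byte 1: 0x00
After XOR with byte 0x3B: 0x3B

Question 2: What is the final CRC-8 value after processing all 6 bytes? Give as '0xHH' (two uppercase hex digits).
After byte 1 (0x3B): reg=0xA1
After byte 2 (0x96): reg=0x85
After byte 3 (0xFD): reg=0x6F
After byte 4 (0x43): reg=0xC4
After byte 5 (0x3B): reg=0xF3
After byte 6 (0xB3): reg=0xC7

Answer: 0xC7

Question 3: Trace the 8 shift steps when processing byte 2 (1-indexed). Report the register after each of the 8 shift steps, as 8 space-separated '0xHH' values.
Answer: 0x6E 0xDC 0xBF 0x79 0xF2 0xE3 0xC1 0x85

Derivation:
After byte 1 (0x3B): reg=0xA1
Register before byte 2: 0xA1
After XOR with byte 0x96: 0x37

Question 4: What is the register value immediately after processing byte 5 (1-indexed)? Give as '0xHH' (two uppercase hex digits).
After byte 1 (0x3B): reg=0xA1
After byte 2 (0x96): reg=0x85
After byte 3 (0xFD): reg=0x6F
After byte 4 (0x43): reg=0xC4
After byte 5 (0x3B): reg=0xF3

Answer: 0xF3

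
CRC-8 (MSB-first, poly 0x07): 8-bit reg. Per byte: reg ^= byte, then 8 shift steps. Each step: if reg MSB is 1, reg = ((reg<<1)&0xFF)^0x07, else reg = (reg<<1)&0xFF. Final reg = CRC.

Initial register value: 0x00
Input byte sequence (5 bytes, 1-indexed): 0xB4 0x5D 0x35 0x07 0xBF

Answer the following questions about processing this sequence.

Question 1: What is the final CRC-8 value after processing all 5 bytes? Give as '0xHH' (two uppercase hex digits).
After byte 1 (0xB4): reg=0x05
After byte 2 (0x5D): reg=0x8F
After byte 3 (0x35): reg=0x2F
After byte 4 (0x07): reg=0xD8
After byte 5 (0xBF): reg=0x32

Answer: 0x32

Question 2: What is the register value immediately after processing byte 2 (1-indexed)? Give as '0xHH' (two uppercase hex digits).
Answer: 0x8F

Derivation:
After byte 1 (0xB4): reg=0x05
After byte 2 (0x5D): reg=0x8F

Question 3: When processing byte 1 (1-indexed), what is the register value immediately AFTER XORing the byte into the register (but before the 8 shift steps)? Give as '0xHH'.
Answer: 0xB4

Derivation:
Register before byte 1: 0x00
Byte 1: 0xB4
0x00 XOR 0xB4 = 0xB4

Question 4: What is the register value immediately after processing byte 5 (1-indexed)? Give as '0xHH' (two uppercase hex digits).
After byte 1 (0xB4): reg=0x05
After byte 2 (0x5D): reg=0x8F
After byte 3 (0x35): reg=0x2F
After byte 4 (0x07): reg=0xD8
After byte 5 (0xBF): reg=0x32

Answer: 0x32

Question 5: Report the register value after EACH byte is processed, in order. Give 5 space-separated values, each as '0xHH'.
0x05 0x8F 0x2F 0xD8 0x32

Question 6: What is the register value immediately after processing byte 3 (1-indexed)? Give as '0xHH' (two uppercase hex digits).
Answer: 0x2F

Derivation:
After byte 1 (0xB4): reg=0x05
After byte 2 (0x5D): reg=0x8F
After byte 3 (0x35): reg=0x2F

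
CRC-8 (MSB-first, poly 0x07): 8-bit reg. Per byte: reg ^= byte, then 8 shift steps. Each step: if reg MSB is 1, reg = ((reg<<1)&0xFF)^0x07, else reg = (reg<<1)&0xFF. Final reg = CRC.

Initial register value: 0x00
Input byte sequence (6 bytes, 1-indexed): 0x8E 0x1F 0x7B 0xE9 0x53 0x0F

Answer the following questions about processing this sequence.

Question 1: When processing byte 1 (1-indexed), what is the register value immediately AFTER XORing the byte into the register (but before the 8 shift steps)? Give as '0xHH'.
Answer: 0x8E

Derivation:
Register before byte 1: 0x00
Byte 1: 0x8E
0x00 XOR 0x8E = 0x8E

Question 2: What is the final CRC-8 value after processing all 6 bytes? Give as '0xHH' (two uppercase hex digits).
Answer: 0x05

Derivation:
After byte 1 (0x8E): reg=0xA3
After byte 2 (0x1F): reg=0x3D
After byte 3 (0x7B): reg=0xD5
After byte 4 (0xE9): reg=0xB4
After byte 5 (0x53): reg=0xBB
After byte 6 (0x0F): reg=0x05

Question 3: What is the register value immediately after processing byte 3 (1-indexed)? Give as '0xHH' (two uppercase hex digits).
After byte 1 (0x8E): reg=0xA3
After byte 2 (0x1F): reg=0x3D
After byte 3 (0x7B): reg=0xD5

Answer: 0xD5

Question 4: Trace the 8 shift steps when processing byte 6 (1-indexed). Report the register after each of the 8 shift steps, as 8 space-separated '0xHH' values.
Answer: 0x6F 0xDE 0xBB 0x71 0xE2 0xC3 0x81 0x05

Derivation:
After byte 1 (0x8E): reg=0xA3
After byte 2 (0x1F): reg=0x3D
After byte 3 (0x7B): reg=0xD5
After byte 4 (0xE9): reg=0xB4
After byte 5 (0x53): reg=0xBB
Register before byte 6: 0xBB
After XOR with byte 0x0F: 0xB4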